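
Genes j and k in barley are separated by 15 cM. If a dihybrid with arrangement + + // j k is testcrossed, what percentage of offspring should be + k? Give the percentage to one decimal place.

A map distance of 15 cM corresponds to a recombination frequency of 0.150.
The F1 is + + / j k, so + k is a recombinant gamete class with expected frequency r/2 = 0.150/2 = 0.0750.
That is 0.0750 = 7.5% of the progeny.

7.5%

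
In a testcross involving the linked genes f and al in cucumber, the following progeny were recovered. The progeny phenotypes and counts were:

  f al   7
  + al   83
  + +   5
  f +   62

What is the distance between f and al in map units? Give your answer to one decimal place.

The two most frequent classes, + al (83) and f + (62), are the parental types, so the F1 was + al / f +.
The recombinant classes are + + and f al: 5 + 7 = 12.
Recombination frequency = 12/157 = 0.0764 ≈ 7.6%, i.e. 7.6 map units.

7.6 map units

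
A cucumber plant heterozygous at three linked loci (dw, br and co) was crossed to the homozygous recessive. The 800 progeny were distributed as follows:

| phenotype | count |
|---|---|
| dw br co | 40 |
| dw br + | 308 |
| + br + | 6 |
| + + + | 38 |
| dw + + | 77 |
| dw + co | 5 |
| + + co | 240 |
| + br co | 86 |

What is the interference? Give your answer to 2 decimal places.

0.43

The two most frequent reciprocal classes, + + co and dw br +, are the parental types, so the F1 was + + co / dw br +.
The two rarest classes, dw + co and + br +, are the double crossovers. Comparing them with the parentals, only the dw allele has switched, so dw is the middle locus and the order is br – dw – co.
br–dw: (163 + 11)/800 = 0.2175; dw–co: (78 + 11)/800 = 0.1113.
Expected DCO frequency = 0.2175 × 0.1113 ≈ 0.02421; observed = 11/800 ≈ 0.01375.
Coefficient of coincidence = 0.01375/0.02421 ≈ 0.57; interference = 1 − 0.57 = 0.43.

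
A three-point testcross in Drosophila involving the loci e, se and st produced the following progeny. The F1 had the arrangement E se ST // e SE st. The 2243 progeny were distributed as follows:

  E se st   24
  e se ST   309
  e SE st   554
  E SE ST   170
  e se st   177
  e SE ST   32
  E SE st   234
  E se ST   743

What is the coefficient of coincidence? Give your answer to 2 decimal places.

The two rarest classes, E se st and e SE ST, are the double crossovers. Comparing them with the parentals, only the st allele has switched, so st is the middle locus and the order is e – st – se.
e–st: (543 + 56)/2243 = 0.2671; st–se: (347 + 56)/2243 = 0.1797.
Expected DCO frequency = 0.2671 × 0.1797 ≈ 0.04800; observed = 56/2243 ≈ 0.02497.
Coefficient of coincidence = 0.02497/0.04800 ≈ 0.52.

0.52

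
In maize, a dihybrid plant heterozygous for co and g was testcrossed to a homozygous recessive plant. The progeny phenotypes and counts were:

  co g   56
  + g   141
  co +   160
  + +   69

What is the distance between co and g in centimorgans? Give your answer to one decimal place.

29.3 centimorgans

The two most frequent classes, + g (141) and co + (160), are the parental types, so the F1 was + g / co +.
The recombinant classes are + + and co g: 69 + 56 = 125.
Recombination frequency = 125/426 = 0.2934 ≈ 29.3%, i.e. 29.3 centimorgans.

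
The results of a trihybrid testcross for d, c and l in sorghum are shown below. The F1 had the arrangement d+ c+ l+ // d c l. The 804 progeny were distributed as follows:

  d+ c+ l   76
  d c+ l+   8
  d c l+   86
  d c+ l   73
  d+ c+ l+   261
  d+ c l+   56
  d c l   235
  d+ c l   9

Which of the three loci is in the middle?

d

The two rarest classes, d c+ l+ and d+ c l, are the double crossovers. Comparing them with the parentals, only the d allele has switched, so d is the middle locus and the order is l – d – c.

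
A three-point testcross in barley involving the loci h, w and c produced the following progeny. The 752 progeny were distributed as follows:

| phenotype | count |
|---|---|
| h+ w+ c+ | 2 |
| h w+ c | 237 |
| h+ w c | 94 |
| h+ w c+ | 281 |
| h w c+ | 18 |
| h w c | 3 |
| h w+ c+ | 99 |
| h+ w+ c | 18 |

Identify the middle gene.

w

The two most frequent reciprocal classes, h+ w c+ and h w+ c, are the parental types, so the F1 was h+ w c+ / h w+ c.
The two rarest classes, h+ w+ c+ and h w c, are the double crossovers. Comparing them with the parentals, only the w allele has switched, so w is the middle locus and the order is c – w – h.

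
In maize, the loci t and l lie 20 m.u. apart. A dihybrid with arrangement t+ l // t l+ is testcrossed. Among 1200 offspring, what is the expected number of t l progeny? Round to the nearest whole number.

120

A map distance of 20 m.u. corresponds to a recombination frequency of 0.200.
The F1 is t+ l / t l+, so t l is a recombinant gamete class with expected frequency r/2 = 0.200/2 = 0.1000.
Expected number = 0.1000 × 1200 = 120.00 ≈ 120.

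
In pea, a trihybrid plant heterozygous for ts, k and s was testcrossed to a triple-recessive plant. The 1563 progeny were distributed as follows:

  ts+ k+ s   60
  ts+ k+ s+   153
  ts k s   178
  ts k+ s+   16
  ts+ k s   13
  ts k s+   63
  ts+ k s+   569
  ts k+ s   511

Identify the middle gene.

The two most frequent reciprocal classes, ts k+ s and ts+ k s+, are the parental types, so the F1 was ts k+ s / ts+ k s+.
The two rarest classes, ts k+ s+ and ts+ k s, are the double crossovers. Comparing them with the parentals, only the s allele has switched, so s is the middle locus and the order is k – s – ts.

s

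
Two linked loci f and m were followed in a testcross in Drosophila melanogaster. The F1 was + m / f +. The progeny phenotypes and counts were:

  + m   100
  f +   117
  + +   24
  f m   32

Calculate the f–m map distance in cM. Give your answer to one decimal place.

The recombinant classes are + + and f m: 24 + 32 = 56.
Recombination frequency = 56/273 = 0.2051 ≈ 20.5%, i.e. 20.5 cM.

20.5 cM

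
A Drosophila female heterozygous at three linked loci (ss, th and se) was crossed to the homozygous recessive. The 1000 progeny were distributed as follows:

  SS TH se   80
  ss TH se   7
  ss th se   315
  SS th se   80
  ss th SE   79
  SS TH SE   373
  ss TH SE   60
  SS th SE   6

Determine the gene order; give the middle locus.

th

The two most frequent reciprocal classes, ss th se and SS TH SE, are the parental types, so the F1 was ss th se / SS TH SE.
The two rarest classes, ss TH se and SS th SE, are the double crossovers. Comparing them with the parentals, only the th allele has switched, so th is the middle locus and the order is ss – th – se.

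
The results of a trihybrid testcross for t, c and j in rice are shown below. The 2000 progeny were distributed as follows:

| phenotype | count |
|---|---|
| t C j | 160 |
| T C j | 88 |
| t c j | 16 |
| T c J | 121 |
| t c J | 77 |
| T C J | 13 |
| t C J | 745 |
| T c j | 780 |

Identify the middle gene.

The two most frequent reciprocal classes, T c j and t C J, are the parental types, so the F1 was T c j / t C J.
The two rarest classes, t c j and T C J, are the double crossovers. Comparing them with the parentals, only the t allele has switched, so t is the middle locus and the order is j – t – c.

t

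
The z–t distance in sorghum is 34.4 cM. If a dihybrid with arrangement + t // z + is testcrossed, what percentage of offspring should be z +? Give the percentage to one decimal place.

A map distance of 34.4 cM corresponds to a recombination frequency of 0.344.
The F1 is + t / z +, so z + is a parental gamete class with expected frequency (1 − r)/2 = 0.656/2 = 0.3280.
That is 0.3280 = 32.8% of the progeny.

32.8%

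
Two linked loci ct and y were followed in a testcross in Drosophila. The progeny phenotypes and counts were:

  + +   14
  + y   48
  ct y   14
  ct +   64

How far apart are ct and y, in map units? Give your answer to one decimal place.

20.0 map units

The two most frequent classes, + y (48) and ct + (64), are the parental types, so the F1 was + y / ct +.
The recombinant classes are + + and ct y: 14 + 14 = 28.
Recombination frequency = 28/140 = 0.2000 ≈ 20.0%, i.e. 20.0 map units.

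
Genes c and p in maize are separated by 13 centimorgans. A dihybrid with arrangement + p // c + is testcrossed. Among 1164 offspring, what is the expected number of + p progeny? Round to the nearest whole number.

A map distance of 13 centimorgans corresponds to a recombination frequency of 0.130.
The F1 is + p / c +, so + p is a parental gamete class with expected frequency (1 − r)/2 = 0.870/2 = 0.4350.
Expected number = 0.4350 × 1164 = 506.34 ≈ 506.

506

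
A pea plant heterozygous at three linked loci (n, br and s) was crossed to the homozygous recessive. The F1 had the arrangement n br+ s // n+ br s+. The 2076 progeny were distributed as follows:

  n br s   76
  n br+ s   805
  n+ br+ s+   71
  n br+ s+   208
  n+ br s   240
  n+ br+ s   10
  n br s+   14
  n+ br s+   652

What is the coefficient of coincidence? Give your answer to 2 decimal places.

0.62

The two rarest classes, n+ br+ s and n br s+, are the double crossovers. Comparing them with the parentals, only the n allele has switched, so n is the middle locus and the order is s – n – br.
s–n: (448 + 24)/2076 = 0.2274; n–br: (147 + 24)/2076 = 0.0824.
Expected DCO frequency = 0.2274 × 0.0824 ≈ 0.01874; observed = 24/2076 ≈ 0.01156.
Coefficient of coincidence = 0.01156/0.01874 ≈ 0.62.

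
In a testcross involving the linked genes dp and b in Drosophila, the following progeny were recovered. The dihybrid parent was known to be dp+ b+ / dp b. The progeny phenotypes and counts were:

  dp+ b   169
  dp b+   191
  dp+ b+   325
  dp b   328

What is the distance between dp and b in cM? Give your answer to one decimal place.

The recombinant classes are dp+ b and dp b+: 169 + 191 = 360.
Recombination frequency = 360/1013 = 0.3554 ≈ 35.5%, i.e. 35.5 cM.

35.5 cM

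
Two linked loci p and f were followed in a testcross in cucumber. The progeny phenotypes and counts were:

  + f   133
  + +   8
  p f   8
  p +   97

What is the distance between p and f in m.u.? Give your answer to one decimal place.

The two most frequent classes, + f (133) and p + (97), are the parental types, so the F1 was + f / p +.
The recombinant classes are + + and p f: 8 + 8 = 16.
Recombination frequency = 16/246 = 0.0650 ≈ 6.5%, i.e. 6.5 m.u.

6.5 m.u.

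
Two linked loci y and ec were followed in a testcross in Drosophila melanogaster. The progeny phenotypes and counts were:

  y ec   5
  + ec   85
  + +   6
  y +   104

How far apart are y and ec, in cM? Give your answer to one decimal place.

The two most frequent classes, + ec (85) and y + (104), are the parental types, so the F1 was + ec / y +.
The recombinant classes are + + and y ec: 6 + 5 = 11.
Recombination frequency = 11/200 = 0.0550 ≈ 5.5%, i.e. 5.5 cM.

5.5 cM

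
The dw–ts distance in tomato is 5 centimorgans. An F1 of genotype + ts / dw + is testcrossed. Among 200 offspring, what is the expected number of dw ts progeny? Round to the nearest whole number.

5

A map distance of 5 centimorgans corresponds to a recombination frequency of 0.050.
The F1 is + ts / dw +, so dw ts is a recombinant gamete class with expected frequency r/2 = 0.050/2 = 0.0250.
Expected number = 0.0250 × 200 = 5.00 ≈ 5.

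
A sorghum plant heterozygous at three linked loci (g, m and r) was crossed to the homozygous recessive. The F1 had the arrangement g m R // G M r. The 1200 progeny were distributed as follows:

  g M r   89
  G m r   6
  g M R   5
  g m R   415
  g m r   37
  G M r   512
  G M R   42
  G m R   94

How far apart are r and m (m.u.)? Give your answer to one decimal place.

7.5 m.u.

The two rarest classes, g M R and G m r, are the double crossovers. Comparing them with the parentals, only the m allele has switched, so m is the middle locus and the order is r – m – g.
Crossovers in the r–m interval produce the single-crossover classes g m r and G M R (37 + 42 = 79) plus the double crossovers (11).
RF(r–m) = (79 + 11) / 1200 = 90/1200 = 0.0750 → 7.5 m.u.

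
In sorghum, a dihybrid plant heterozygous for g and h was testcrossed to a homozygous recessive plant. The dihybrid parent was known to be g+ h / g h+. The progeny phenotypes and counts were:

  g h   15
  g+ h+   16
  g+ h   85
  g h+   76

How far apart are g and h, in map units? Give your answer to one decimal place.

The recombinant classes are g+ h+ and g h: 16 + 15 = 31.
Recombination frequency = 31/192 = 0.1615 ≈ 16.1%, i.e. 16.1 map units.

16.1 map units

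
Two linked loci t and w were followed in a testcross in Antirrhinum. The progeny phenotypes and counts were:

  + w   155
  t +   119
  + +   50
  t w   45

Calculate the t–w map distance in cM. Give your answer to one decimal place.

25.7 cM

The two most frequent classes, + w (155) and t + (119), are the parental types, so the F1 was + w / t +.
The recombinant classes are + + and t w: 50 + 45 = 95.
Recombination frequency = 95/369 = 0.2575 ≈ 25.7%, i.e. 25.7 cM.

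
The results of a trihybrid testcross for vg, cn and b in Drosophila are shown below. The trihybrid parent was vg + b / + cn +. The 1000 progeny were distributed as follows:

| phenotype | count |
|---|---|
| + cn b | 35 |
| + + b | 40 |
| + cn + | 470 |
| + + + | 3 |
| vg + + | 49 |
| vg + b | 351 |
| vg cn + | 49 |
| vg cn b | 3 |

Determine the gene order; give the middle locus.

The two rarest classes, vg cn b and + + +, are the double crossovers. Comparing them with the parentals, only the cn allele has switched, so cn is the middle locus and the order is b – cn – vg.

cn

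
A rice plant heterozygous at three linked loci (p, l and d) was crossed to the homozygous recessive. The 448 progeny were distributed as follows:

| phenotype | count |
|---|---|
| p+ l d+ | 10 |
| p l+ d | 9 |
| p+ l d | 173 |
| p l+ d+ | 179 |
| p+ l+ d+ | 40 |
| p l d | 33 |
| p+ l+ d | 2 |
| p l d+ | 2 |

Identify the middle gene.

The two most frequent reciprocal classes, p l+ d+ and p+ l d, are the parental types, so the F1 was p l+ d+ / p+ l d.
The two rarest classes, p l d+ and p+ l+ d, are the double crossovers. Comparing them with the parentals, only the l allele has switched, so l is the middle locus and the order is d – l – p.

l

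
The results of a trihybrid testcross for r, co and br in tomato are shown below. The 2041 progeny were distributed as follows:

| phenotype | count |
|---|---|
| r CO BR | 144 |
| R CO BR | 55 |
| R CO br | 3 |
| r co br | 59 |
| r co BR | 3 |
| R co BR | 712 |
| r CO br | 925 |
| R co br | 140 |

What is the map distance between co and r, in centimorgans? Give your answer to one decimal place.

5.9 centimorgans

The two most frequent reciprocal classes, r CO br and R co BR, are the parental types, so the F1 was r CO br / R co BR.
The two rarest classes, R CO br and r co BR, are the double crossovers. Comparing them with the parentals, only the r allele has switched, so r is the middle locus and the order is co – r – br.
Crossovers in the co–r interval produce the single-crossover classes r co br and R CO BR (59 + 55 = 114) plus the double crossovers (6).
RF(co–r) = (114 + 6) / 2041 = 120/2041 = 0.0588 → 5.9 centimorgans.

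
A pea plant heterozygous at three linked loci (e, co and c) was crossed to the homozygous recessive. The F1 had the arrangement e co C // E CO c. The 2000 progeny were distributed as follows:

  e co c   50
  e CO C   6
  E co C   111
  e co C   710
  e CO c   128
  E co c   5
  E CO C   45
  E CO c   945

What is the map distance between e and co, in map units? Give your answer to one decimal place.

12.5 map units

The two rarest classes, e CO C and E co c, are the double crossovers. Comparing them with the parentals, only the co allele has switched, so co is the middle locus and the order is c – co – e.
Crossovers in the co–e interval produce the single-crossover classes E co C and e CO c (111 + 128 = 239) plus the double crossovers (11).
RF(co–e) = (239 + 11) / 2000 = 250/2000 = 0.1250 → 12.5 map units.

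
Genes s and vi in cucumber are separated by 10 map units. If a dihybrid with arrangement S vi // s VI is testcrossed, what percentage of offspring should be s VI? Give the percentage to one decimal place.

45.0%

A map distance of 10 map units corresponds to a recombination frequency of 0.100.
The F1 is S vi / s VI, so s VI is a parental gamete class with expected frequency (1 − r)/2 = 0.900/2 = 0.4500.
That is 0.4500 = 45.0% of the progeny.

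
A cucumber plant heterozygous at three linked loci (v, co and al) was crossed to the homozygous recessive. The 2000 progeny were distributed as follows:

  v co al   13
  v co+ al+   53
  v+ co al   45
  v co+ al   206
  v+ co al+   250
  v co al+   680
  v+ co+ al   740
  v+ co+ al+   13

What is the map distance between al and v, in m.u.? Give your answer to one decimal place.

The two most frequent reciprocal classes, v co al+ and v+ co+ al, are the parental types, so the F1 was v co al+ / v+ co+ al.
The two rarest classes, v co al and v+ co+ al+, are the double crossovers. Comparing them with the parentals, only the al allele has switched, so al is the middle locus and the order is co – al – v.
Crossovers in the al–v interval produce the single-crossover classes v+ co al+ and v co+ al (250 + 206 = 456) plus the double crossovers (26).
RF(al–v) = (456 + 26) / 2000 = 482/2000 = 0.2410 → 24.1 m.u.

24.1 m.u.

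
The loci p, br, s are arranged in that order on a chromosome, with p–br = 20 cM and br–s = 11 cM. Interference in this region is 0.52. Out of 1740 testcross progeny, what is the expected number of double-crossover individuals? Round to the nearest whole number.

Map distances give recombination frequencies of 0.200 and 0.110 for the two intervals.
With interference 0.52 (so coincidence = 0.48), expected double-crossover frequency = 0.200 × 0.110 × 0.48 = 0.01056.
Expected number = 0.01056 × 1740 = 18.37 ≈ 18.

18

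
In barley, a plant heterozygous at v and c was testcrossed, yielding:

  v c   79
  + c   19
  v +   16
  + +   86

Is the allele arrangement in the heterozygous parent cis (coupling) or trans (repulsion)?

The two most frequent classes are + + (86) and v c (79); these are the parental (non-recombinant) types.
So the F1 carried + + on one chromosome and v c on the other — the recessive alleles are on the same chromosome (cis / coupling).

cis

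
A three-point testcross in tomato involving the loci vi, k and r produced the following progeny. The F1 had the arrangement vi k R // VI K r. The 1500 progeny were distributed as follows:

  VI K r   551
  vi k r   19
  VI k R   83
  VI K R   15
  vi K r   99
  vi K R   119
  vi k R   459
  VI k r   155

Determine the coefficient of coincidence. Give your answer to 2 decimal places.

0.77

The two rarest classes, vi k r and VI K R, are the double crossovers. Comparing them with the parentals, only the r allele has switched, so r is the middle locus and the order is k – r – vi.
k–r: (274 + 34)/1500 = 0.2053; r–vi: (182 + 34)/1500 = 0.1440.
Expected DCO frequency = 0.2053 × 0.1440 ≈ 0.02956; observed = 34/1500 ≈ 0.02267.
Coefficient of coincidence = 0.02267/0.02956 ≈ 0.77.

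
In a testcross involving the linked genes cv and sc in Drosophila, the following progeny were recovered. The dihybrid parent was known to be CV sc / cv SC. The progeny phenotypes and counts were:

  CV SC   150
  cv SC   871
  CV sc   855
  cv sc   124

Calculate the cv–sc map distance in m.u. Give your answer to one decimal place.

The recombinant classes are CV SC and cv sc: 150 + 124 = 274.
Recombination frequency = 274/2000 = 0.1370 ≈ 13.7%, i.e. 13.7 m.u.

13.7 m.u.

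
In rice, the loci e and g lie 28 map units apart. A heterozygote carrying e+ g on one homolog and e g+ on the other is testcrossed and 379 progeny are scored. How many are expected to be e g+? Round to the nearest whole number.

136

A map distance of 28 map units corresponds to a recombination frequency of 0.280.
The F1 is e+ g / e g+, so e g+ is a parental gamete class with expected frequency (1 − r)/2 = 0.720/2 = 0.3600.
Expected number = 0.3600 × 379 = 136.44 ≈ 136.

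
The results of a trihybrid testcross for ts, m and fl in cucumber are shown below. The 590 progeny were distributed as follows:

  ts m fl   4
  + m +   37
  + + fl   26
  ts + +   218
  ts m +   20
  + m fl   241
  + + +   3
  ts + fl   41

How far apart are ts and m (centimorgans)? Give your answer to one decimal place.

9.0 centimorgans

The two most frequent reciprocal classes, + m fl and ts + +, are the parental types, so the F1 was + m fl / ts + +.
The two rarest classes, ts m fl and + + +, are the double crossovers. Comparing them with the parentals, only the ts allele has switched, so ts is the middle locus and the order is fl – ts – m.
Crossovers in the ts–m interval produce the single-crossover classes + + fl and ts m + (26 + 20 = 46) plus the double crossovers (7).
RF(ts–m) = (46 + 7) / 590 = 53/590 = 0.0898 → 9.0 centimorgans.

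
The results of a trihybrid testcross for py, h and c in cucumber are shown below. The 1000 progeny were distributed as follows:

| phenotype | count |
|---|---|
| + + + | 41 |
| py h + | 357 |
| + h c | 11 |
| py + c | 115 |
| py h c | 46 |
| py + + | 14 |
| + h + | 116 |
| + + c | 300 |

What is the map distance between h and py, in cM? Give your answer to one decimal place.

25.6 cM

The two most frequent reciprocal classes, + + c and py h +, are the parental types, so the F1 was + + c / py h +.
The two rarest classes, + h c and py + +, are the double crossovers. Comparing them with the parentals, only the h allele has switched, so h is the middle locus and the order is py – h – c.
Crossovers in the py–h interval produce the single-crossover classes py + c and + h + (115 + 116 = 231) plus the double crossovers (25).
RF(py–h) = (231 + 25) / 1000 = 256/1000 = 0.2560 → 25.6 cM.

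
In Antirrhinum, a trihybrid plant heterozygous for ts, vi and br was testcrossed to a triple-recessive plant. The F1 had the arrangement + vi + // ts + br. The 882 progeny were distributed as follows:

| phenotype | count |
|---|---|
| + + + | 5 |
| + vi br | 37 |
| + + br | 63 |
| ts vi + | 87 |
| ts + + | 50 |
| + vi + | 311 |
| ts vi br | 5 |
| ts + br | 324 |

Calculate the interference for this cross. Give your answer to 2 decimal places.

0.43

The two rarest classes, + + + and ts vi br, are the double crossovers. Comparing them with the parentals, only the vi allele has switched, so vi is the middle locus and the order is ts – vi – br.
ts–vi: (150 + 10)/882 = 0.1814; vi–br: (87 + 10)/882 = 0.1100.
Expected DCO frequency = 0.1814 × 0.1100 ≈ 0.01995; observed = 10/882 ≈ 0.01134.
Coefficient of coincidence = 0.01134/0.01995 ≈ 0.57; interference = 1 − 0.57 = 0.43.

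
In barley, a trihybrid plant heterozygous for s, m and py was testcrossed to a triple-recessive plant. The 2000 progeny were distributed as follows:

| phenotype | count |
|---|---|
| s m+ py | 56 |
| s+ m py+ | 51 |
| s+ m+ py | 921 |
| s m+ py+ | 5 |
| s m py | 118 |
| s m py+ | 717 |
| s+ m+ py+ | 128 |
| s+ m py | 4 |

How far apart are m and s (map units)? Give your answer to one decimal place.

The two most frequent reciprocal classes, s m py+ and s+ m+ py, are the parental types, so the F1 was s m py+ / s+ m+ py.
The two rarest classes, s m+ py+ and s+ m py, are the double crossovers. Comparing them with the parentals, only the m allele has switched, so m is the middle locus and the order is s – m – py.
Crossovers in the s–m interval produce the single-crossover classes s+ m py+ and s m+ py (51 + 56 = 107) plus the double crossovers (9).
RF(s–m) = (107 + 9) / 2000 = 116/2000 = 0.0580 → 5.8 map units.

5.8 map units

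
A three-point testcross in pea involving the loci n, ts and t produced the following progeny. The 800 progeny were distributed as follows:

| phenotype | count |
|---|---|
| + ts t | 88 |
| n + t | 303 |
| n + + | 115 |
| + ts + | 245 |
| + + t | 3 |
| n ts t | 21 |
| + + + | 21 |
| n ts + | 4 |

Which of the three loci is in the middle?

The two most frequent reciprocal classes, + ts + and n + t, are the parental types, so the F1 was + ts + / n + t.
The two rarest classes, n ts + and + + t, are the double crossovers. Comparing them with the parentals, only the n allele has switched, so n is the middle locus and the order is t – n – ts.

n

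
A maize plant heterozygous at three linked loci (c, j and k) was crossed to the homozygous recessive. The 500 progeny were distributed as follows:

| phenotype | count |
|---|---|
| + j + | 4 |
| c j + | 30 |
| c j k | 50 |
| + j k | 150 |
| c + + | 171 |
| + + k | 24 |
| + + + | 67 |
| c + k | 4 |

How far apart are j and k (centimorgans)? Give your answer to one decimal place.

The two most frequent reciprocal classes, + j k and c + +, are the parental types, so the F1 was + j k / c + +.
The two rarest classes, + j + and c + k, are the double crossovers. Comparing them with the parentals, only the k allele has switched, so k is the middle locus and the order is c – k – j.
Crossovers in the k–j interval produce the single-crossover classes + + k and c j + (24 + 30 = 54) plus the double crossovers (8).
RF(k–j) = (54 + 8) / 500 = 62/500 = 0.1240 → 12.4 centimorgans.

12.4 centimorgans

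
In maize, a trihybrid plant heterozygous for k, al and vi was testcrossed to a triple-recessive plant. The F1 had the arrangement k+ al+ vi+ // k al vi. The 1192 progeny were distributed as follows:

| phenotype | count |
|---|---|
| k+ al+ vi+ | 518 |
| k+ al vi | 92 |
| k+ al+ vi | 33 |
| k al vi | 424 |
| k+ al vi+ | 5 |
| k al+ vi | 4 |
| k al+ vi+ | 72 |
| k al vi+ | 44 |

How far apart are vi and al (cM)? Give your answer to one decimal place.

The two rarest classes, k+ al vi+ and k al+ vi, are the double crossovers. Comparing them with the parentals, only the al allele has switched, so al is the middle locus and the order is k – al – vi.
Crossovers in the al–vi interval produce the single-crossover classes k+ al+ vi and k al vi+ (33 + 44 = 77) plus the double crossovers (9).
RF(al–vi) = (77 + 9) / 1192 = 86/1192 = 0.0721 → 7.2 cM.

7.2 cM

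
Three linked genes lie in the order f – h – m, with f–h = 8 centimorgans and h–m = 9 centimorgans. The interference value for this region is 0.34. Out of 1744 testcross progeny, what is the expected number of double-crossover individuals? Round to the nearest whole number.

Map distances give recombination frequencies of 0.080 and 0.090 for the two intervals.
With interference 0.34 (so coincidence = 0.66), expected double-crossover frequency = 0.080 × 0.090 × 0.66 = 0.00475.
Expected number = 0.00475 × 1744 = 8.29 ≈ 8.

8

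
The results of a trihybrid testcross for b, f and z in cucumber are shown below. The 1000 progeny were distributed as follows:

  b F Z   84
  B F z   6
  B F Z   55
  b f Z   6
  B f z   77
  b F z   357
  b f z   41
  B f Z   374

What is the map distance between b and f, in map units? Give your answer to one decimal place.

The two most frequent reciprocal classes, B f Z and b F z, are the parental types, so the F1 was B f Z / b F z.
The two rarest classes, b f Z and B F z, are the double crossovers. Comparing them with the parentals, only the b allele has switched, so b is the middle locus and the order is z – b – f.
Crossovers in the b–f interval produce the single-crossover classes B F Z and b f z (55 + 41 = 96) plus the double crossovers (12).
RF(b–f) = (96 + 12) / 1000 = 108/1000 = 0.1080 → 10.8 map units.

10.8 map units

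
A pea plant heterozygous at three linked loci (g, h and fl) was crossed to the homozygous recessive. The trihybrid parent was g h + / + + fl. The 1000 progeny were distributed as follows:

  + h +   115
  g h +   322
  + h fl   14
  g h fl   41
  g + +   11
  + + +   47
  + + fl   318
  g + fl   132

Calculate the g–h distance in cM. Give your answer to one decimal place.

The two rarest classes, g + + and + h fl, are the double crossovers. Comparing them with the parentals, only the h allele has switched, so h is the middle locus and the order is fl – h – g.
Crossovers in the h–g interval produce the single-crossover classes + h + and g + fl (115 + 132 = 247) plus the double crossovers (25).
RF(h–g) = (247 + 25) / 1000 = 272/1000 = 0.2720 → 27.2 cM.

27.2 cM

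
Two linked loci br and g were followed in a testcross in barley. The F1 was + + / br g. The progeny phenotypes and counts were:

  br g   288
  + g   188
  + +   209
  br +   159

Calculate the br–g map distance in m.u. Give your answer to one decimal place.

The recombinant classes are + g and br +: 188 + 159 = 347.
Recombination frequency = 347/844 = 0.4111 ≈ 41.1%, i.e. 41.1 m.u.

41.1 m.u.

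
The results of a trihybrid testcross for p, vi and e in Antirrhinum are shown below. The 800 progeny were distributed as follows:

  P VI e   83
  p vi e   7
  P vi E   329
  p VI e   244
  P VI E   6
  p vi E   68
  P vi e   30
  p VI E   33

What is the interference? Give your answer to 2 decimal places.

0.17

The two most frequent reciprocal classes, p VI e and P vi E, are the parental types, so the F1 was p VI e / P vi E.
The two rarest classes, p vi e and P VI E, are the double crossovers. Comparing them with the parentals, only the vi allele has switched, so vi is the middle locus and the order is e – vi – p.
e–vi: (63 + 13)/800 = 0.0950; vi–p: (151 + 13)/800 = 0.2050.
Expected DCO frequency = 0.0950 × 0.2050 ≈ 0.01947; observed = 13/800 ≈ 0.01625.
Coefficient of coincidence = 0.01625/0.01947 ≈ 0.83; interference = 1 − 0.83 = 0.17.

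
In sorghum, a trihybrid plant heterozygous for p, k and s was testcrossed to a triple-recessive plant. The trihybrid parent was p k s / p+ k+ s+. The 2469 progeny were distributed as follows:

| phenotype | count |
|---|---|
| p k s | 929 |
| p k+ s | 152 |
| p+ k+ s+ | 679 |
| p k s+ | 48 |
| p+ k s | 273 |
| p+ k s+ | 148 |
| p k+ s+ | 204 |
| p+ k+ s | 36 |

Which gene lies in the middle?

s

The two rarest classes, p k s+ and p+ k+ s, are the double crossovers. Comparing them with the parentals, only the s allele has switched, so s is the middle locus and the order is p – s – k.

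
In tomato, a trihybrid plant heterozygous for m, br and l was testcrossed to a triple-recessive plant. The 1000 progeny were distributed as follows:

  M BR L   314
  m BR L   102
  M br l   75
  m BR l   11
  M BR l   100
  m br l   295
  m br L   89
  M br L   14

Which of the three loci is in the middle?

The two most frequent reciprocal classes, m br l and M BR L, are the parental types, so the F1 was m br l / M BR L.
The two rarest classes, m BR l and M br L, are the double crossovers. Comparing them with the parentals, only the br allele has switched, so br is the middle locus and the order is m – br – l.

br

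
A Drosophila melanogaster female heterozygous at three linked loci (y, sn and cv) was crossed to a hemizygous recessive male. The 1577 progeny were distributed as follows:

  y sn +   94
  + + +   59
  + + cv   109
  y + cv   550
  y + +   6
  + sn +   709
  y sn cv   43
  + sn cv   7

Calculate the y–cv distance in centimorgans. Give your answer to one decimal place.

13.7 centimorgans

The two most frequent reciprocal classes, y + cv and + sn +, are the parental types, so the F1 was y + cv / + sn +.
The two rarest classes, y + + and + sn cv, are the double crossovers. Comparing them with the parentals, only the cv allele has switched, so cv is the middle locus and the order is y – cv – sn.
Crossovers in the y–cv interval produce the single-crossover classes + + cv and y sn + (109 + 94 = 203) plus the double crossovers (13).
RF(y–cv) = (203 + 13) / 1577 = 216/1577 = 0.1370 → 13.7 centimorgans.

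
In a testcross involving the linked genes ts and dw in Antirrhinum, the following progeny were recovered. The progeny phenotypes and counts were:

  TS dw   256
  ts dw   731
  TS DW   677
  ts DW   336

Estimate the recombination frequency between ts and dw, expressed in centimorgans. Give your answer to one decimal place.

29.6 centimorgans

The two most frequent classes, TS DW (677) and ts dw (731), are the parental types, so the F1 was TS DW / ts dw.
The recombinant classes are TS dw and ts DW: 256 + 336 = 592.
Recombination frequency = 592/2000 = 0.2960 ≈ 29.6%, i.e. 29.6 centimorgans.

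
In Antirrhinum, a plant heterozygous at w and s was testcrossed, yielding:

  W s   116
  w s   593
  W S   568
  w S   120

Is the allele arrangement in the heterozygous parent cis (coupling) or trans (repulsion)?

cis

The two most frequent classes are W S (568) and w s (593); these are the parental (non-recombinant) types.
So the F1 carried W S on one chromosome and w s on the other — the recessive alleles are on the same chromosome (cis / coupling).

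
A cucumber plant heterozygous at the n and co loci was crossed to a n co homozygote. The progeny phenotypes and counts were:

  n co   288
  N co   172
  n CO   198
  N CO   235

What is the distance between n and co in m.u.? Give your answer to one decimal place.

41.4 m.u.

The two most frequent classes, N CO (235) and n co (288), are the parental types, so the F1 was N CO / n co.
The recombinant classes are N co and n CO: 172 + 198 = 370.
Recombination frequency = 370/893 = 0.4143 ≈ 41.4%, i.e. 41.4 m.u.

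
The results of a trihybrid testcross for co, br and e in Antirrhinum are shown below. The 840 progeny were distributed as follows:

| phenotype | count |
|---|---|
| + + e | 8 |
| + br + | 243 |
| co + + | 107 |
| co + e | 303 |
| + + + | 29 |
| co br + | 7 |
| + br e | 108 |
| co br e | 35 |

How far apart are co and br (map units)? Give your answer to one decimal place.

The two most frequent reciprocal classes, + br + and co + e, are the parental types, so the F1 was + br + / co + e.
The two rarest classes, co br + and + + e, are the double crossovers. Comparing them with the parentals, only the co allele has switched, so co is the middle locus and the order is e – co – br.
Crossovers in the co–br interval produce the single-crossover classes + + + and co br e (29 + 35 = 64) plus the double crossovers (15).
RF(co–br) = (64 + 15) / 840 = 79/840 = 0.0940 → 9.4 map units.

9.4 map units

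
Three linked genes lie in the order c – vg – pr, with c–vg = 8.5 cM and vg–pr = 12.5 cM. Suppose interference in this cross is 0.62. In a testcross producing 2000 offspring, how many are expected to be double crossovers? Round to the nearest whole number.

8

Map distances give recombination frequencies of 0.085 and 0.125 for the two intervals.
With interference 0.62 (so coincidence = 0.38), expected double-crossover frequency = 0.085 × 0.125 × 0.38 = 0.00404.
Expected number = 0.00404 × 2000 = 8.08 ≈ 8.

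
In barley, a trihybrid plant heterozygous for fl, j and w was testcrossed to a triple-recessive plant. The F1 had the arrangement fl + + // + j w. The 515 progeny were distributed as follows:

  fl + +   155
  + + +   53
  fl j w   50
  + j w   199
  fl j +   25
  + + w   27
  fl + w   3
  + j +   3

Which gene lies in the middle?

The two rarest classes, fl + w and + j +, are the double crossovers. Comparing them with the parentals, only the w allele has switched, so w is the middle locus and the order is fl – w – j.

w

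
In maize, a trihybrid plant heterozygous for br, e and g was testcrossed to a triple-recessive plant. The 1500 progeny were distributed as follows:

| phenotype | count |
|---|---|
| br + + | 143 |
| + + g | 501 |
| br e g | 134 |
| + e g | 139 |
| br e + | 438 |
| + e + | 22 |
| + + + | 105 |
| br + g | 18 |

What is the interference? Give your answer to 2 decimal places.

0.33

The two most frequent reciprocal classes, + + g and br e +, are the parental types, so the F1 was + + g / br e +.
The two rarest classes, br + g and + e +, are the double crossovers. Comparing them with the parentals, only the br allele has switched, so br is the middle locus and the order is e – br – g.
e–br: (282 + 40)/1500 = 0.2147; br–g: (239 + 40)/1500 = 0.1860.
Expected DCO frequency = 0.2147 × 0.1860 ≈ 0.03993; observed = 40/1500 ≈ 0.02667.
Coefficient of coincidence = 0.02667/0.03993 ≈ 0.67; interference = 1 − 0.67 = 0.33.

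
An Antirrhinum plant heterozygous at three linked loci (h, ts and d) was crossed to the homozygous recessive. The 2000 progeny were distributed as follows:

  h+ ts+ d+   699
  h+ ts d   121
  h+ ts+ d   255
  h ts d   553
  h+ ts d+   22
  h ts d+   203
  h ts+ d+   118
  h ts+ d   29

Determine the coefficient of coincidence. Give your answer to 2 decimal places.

The two most frequent reciprocal classes, h+ ts+ d+ and h ts d, are the parental types, so the F1 was h+ ts+ d+ / h ts d.
The two rarest classes, h+ ts d+ and h ts+ d, are the double crossovers. Comparing them with the parentals, only the ts allele has switched, so ts is the middle locus and the order is h – ts – d.
h–ts: (239 + 51)/2000 = 0.1450; ts–d: (458 + 51)/2000 = 0.2545.
Expected DCO frequency = 0.1450 × 0.2545 ≈ 0.03690; observed = 51/2000 ≈ 0.02550.
Coefficient of coincidence = 0.02550/0.03690 ≈ 0.69.

0.69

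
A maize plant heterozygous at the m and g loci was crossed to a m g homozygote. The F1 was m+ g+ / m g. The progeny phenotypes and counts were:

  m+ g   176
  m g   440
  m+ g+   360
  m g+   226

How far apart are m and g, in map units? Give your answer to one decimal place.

33.4 map units

The recombinant classes are m+ g and m g+: 176 + 226 = 402.
Recombination frequency = 402/1202 = 0.3344 ≈ 33.4%, i.e. 33.4 map units.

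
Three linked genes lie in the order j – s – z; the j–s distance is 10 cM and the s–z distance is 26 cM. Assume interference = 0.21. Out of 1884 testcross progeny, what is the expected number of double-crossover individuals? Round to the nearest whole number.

39

Map distances give recombination frequencies of 0.100 and 0.260 for the two intervals.
With interference 0.21 (so coincidence = 0.79), expected double-crossover frequency = 0.100 × 0.260 × 0.79 = 0.02054.
Expected number = 0.02054 × 1884 = 38.70 ≈ 39.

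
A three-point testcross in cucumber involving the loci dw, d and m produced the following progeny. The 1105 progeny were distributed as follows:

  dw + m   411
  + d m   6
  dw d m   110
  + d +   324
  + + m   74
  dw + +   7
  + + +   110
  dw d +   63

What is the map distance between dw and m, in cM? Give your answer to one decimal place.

The two most frequent reciprocal classes, + d + and dw + m, are the parental types, so the F1 was + d + / dw + m.
The two rarest classes, + d m and dw + +, are the double crossovers. Comparing them with the parentals, only the m allele has switched, so m is the middle locus and the order is dw – m – d.
Crossovers in the dw–m interval produce the single-crossover classes dw d + and + + m (63 + 74 = 137) plus the double crossovers (13).
RF(dw–m) = (137 + 13) / 1105 = 150/1105 = 0.1357 → 13.6 cM.

13.6 cM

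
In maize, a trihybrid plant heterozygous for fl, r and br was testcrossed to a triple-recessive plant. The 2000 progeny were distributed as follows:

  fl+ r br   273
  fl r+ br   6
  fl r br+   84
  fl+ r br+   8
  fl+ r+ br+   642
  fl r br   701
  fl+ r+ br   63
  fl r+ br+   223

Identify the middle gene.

The two most frequent reciprocal classes, fl+ r+ br+ and fl r br, are the parental types, so the F1 was fl+ r+ br+ / fl r br.
The two rarest classes, fl+ r br+ and fl r+ br, are the double crossovers. Comparing them with the parentals, only the r allele has switched, so r is the middle locus and the order is fl – r – br.

r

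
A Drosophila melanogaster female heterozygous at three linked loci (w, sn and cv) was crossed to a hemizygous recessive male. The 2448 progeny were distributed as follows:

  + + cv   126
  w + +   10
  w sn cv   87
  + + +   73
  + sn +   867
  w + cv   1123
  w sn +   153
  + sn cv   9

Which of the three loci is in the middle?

The two most frequent reciprocal classes, + sn + and w + cv, are the parental types, so the F1 was + sn + / w + cv.
The two rarest classes, + sn cv and w + +, are the double crossovers. Comparing them with the parentals, only the cv allele has switched, so cv is the middle locus and the order is w – cv – sn.

cv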